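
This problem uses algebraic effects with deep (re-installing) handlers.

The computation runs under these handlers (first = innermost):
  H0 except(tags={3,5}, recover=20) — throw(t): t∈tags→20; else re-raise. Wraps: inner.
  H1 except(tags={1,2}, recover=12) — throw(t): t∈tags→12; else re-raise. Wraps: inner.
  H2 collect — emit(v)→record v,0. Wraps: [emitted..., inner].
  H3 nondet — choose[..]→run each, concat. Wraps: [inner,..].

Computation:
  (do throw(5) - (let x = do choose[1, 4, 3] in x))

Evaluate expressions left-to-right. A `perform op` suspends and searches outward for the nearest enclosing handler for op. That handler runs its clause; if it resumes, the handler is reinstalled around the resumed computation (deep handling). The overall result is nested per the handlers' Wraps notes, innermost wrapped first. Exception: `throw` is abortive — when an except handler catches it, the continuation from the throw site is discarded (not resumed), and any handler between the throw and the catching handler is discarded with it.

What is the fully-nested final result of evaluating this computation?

Step-by-step:
throw(5) @ H0 caught ⇒ 20
H1 returns 20
H2 returns [20]
H3 returns [[20]]
= [[20]]

Answer: [[20]]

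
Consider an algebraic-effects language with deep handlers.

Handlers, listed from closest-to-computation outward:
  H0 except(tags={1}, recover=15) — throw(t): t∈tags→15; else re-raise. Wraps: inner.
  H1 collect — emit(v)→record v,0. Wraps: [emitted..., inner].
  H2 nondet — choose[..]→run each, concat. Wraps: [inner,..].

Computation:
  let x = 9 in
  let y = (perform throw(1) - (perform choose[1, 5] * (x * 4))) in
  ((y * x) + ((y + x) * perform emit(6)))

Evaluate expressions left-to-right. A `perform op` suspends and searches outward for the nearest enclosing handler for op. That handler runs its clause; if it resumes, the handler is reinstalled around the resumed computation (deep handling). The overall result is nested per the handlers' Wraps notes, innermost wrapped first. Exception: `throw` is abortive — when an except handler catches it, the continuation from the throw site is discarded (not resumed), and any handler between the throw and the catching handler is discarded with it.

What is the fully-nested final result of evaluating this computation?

Answer: [[15]]

Evaluation trace:
throw(1) @ H0 caught ⇒ 15
H1 returns [15]
H2 returns [[15]]
= [[15]]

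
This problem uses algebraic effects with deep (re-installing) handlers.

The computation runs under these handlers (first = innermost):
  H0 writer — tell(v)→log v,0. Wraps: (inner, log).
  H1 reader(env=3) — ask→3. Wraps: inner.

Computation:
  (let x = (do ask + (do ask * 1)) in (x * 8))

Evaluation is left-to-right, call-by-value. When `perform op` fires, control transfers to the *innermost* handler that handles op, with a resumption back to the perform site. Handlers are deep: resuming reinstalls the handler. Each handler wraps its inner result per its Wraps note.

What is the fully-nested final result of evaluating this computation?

Answer: (48, ())

Working:
ask @ H1 ⇒ 3
ask @ H1 ⇒ 3
H0 returns (48, ())
H1 returns (48, ())
= (48, ())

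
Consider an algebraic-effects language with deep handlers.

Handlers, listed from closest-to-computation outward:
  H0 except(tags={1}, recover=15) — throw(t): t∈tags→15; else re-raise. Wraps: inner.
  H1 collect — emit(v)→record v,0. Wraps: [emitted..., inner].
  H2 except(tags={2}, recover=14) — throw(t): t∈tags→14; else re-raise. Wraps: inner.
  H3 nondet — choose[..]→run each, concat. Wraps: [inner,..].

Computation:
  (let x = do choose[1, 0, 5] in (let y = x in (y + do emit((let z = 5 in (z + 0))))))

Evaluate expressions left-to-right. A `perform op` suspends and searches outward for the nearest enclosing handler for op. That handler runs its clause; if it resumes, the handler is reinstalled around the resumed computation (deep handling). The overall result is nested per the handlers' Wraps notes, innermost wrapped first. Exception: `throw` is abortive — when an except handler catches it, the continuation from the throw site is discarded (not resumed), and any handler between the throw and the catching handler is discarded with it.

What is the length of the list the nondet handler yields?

Working:
choose[1, 0, 5] @ H3
  branch[0] choose=1:
    emit(5) @ H1 ⇒ out+=5
    H0 returns 1
    H1 returns [5, 1]
    H2 returns [5, 1]
    H3 returns [[5, 1]]
  branch[1] choose=0:
    emit(5) @ H1 ⇒ out+=5
    H0 returns 0
    H1 returns [5, 0]
    H2 returns [5, 0]
    H3 returns [[5, 0]]
  branch[2] choose=5:
    emit(5) @ H1 ⇒ out+=5
    H0 returns 5
    H1 returns [5, 5]
    H2 returns [5, 5]
    H3 returns [[5, 5]]
= [[5, 1], [5, 0], [5, 5]]

Answer: 3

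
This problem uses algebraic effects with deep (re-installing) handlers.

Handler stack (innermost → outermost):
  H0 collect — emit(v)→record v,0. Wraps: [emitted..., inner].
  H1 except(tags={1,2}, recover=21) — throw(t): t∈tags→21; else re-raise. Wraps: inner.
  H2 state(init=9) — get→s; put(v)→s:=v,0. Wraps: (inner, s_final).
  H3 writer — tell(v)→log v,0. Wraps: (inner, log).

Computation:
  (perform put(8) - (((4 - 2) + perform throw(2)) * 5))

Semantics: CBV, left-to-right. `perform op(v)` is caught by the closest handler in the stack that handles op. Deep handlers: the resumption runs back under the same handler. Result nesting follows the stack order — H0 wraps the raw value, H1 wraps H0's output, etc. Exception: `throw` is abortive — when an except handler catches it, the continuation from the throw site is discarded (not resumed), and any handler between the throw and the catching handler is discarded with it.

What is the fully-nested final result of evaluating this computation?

Answer: ((21, 8), ())

Working:
put(8) @ H2 ⇒ s:=8
throw(2) @ H1 caught ⇒ 21
H2 returns (21, 8)
H3 returns ((21, 8), ())
= ((21, 8), ())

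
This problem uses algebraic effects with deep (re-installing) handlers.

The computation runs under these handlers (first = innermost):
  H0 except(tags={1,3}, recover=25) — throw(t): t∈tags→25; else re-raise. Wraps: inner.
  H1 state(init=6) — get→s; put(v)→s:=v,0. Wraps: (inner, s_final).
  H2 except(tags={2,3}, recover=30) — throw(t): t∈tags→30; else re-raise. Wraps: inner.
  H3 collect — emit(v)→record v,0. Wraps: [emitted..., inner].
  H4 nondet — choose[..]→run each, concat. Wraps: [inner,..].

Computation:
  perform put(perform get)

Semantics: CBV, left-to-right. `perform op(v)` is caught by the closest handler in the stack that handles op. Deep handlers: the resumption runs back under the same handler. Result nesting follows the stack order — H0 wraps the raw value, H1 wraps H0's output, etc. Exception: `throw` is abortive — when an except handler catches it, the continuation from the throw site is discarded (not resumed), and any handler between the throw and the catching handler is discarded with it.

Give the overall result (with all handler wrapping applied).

Answer: [[(0, 6)]]

Working:
get @ H1 ⇒ 6
put(6) @ H1 ⇒ s:=6
H0 returns 0
H1 returns (0, 6)
H2 returns (0, 6)
H3 returns [(0, 6)]
H4 returns [[(0, 6)]]
= [[(0, 6)]]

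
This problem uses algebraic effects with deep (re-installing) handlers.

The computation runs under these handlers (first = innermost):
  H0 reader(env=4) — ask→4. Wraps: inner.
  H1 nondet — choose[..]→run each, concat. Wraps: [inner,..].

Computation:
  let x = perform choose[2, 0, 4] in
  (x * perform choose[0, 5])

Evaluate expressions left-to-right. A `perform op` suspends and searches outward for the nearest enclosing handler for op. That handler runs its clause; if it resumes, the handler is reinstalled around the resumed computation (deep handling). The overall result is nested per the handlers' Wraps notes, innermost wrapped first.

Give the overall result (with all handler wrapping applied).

Evaluation trace:
choose[2, 0, 4] @ H1
  branch[0] choose=2:
    choose[0, 5] @ H1
      branch[0] choose=0:
        H0 returns 0
        H1 returns [0]
      branch[1] choose=5:
        H0 returns 10
        H1 returns [10]
  branch[1] choose=0:
    choose[0, 5] @ H1
      branch[0] choose=0:
        H0 returns 0
        H1 returns [0]
      branch[1] choose=5:
        H0 returns 0
        H1 returns [0]
  branch[2] choose=4:
    choose[0, 5] @ H1
      branch[0] choose=0:
        H0 returns 0
        H1 returns [0]
      branch[1] choose=5:
        H0 returns 20
        H1 returns [20]
= [0, 10, 0, 0, 0, 20]

Answer: [0, 10, 0, 0, 0, 20]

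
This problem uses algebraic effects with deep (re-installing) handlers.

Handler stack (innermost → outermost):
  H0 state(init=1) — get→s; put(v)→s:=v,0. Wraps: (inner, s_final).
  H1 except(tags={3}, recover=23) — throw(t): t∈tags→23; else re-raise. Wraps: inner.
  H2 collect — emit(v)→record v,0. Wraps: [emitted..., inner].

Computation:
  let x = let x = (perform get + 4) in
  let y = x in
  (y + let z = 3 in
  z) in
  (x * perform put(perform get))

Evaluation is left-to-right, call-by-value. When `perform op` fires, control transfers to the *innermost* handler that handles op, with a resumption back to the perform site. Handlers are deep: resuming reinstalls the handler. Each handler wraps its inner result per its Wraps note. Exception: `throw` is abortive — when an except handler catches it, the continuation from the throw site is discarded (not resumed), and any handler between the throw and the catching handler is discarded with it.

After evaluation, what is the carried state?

Answer: 1

Working:
get @ H0 ⇒ 1
get @ H0 ⇒ 1
put(1) @ H0 ⇒ s:=1
H0 returns (0, 1)
H1 returns (0, 1)
H2 returns [(0, 1)]
= [(0, 1)]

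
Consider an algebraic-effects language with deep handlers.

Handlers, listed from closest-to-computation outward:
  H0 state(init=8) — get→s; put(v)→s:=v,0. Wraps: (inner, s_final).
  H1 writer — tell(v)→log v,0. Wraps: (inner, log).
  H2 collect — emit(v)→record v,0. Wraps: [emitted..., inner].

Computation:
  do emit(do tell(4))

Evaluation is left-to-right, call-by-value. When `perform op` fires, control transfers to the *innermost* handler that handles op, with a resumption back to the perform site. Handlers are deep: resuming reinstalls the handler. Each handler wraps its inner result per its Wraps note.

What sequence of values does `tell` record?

Step-by-step:
tell(4) @ H1 ⇒ log+=4
emit(0) @ H2 ⇒ out+=0
H0 returns (0, 8)
H1 returns ((0, 8), (4))
H2 returns [0, ((0, 8), (4))]
= [0, ((0, 8), (4))]

Answer: (4)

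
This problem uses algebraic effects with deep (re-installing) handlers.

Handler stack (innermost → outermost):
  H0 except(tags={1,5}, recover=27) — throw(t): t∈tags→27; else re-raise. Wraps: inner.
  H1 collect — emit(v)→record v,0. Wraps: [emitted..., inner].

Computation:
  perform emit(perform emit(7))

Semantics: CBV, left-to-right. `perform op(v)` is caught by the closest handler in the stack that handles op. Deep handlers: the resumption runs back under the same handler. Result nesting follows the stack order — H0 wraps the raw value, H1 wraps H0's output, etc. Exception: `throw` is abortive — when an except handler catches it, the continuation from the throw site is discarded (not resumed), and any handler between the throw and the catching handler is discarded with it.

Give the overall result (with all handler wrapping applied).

Answer: [7, 0, 0]

Working:
emit(7) @ H1 ⇒ out+=7
emit(0) @ H1 ⇒ out+=0
H0 returns 0
H1 returns [7, 0, 0]
= [7, 0, 0]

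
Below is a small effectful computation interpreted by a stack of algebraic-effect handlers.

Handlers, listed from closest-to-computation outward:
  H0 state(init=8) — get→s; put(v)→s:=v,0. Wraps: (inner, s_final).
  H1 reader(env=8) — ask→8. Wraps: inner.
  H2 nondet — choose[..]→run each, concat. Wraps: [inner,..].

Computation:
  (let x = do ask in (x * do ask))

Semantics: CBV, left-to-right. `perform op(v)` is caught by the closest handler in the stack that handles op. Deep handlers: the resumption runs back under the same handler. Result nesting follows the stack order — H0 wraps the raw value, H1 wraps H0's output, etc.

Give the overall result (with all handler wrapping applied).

Answer: [(64, 8)]

Working:
ask @ H1 ⇒ 8
ask @ H1 ⇒ 8
H0 returns (64, 8)
H1 returns (64, 8)
H2 returns [(64, 8)]
= [(64, 8)]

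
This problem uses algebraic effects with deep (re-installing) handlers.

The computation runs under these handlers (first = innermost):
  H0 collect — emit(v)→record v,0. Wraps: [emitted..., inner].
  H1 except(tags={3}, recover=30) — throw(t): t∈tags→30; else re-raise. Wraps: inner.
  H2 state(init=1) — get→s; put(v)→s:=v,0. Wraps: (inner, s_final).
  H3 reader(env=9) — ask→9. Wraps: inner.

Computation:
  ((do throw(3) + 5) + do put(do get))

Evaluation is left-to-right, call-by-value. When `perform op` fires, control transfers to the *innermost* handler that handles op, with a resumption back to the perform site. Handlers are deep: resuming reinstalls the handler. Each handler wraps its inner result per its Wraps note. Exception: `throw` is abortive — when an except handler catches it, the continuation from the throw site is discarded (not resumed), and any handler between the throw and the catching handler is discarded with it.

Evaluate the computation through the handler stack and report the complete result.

Answer: (30, 1)

Step-by-step:
throw(3) @ H1 caught ⇒ 30
H2 returns (30, 1)
H3 returns (30, 1)
= (30, 1)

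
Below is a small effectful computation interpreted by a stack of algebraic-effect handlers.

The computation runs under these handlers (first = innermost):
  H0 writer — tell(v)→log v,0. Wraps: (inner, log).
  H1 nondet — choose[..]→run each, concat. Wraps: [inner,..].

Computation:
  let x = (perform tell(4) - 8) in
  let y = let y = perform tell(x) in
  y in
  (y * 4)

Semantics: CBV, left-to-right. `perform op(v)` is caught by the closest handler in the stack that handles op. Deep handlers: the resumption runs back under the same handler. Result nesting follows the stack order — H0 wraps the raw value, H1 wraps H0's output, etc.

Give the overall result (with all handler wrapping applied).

Answer: [(0, (4, -8))]

Evaluation trace:
tell(4) @ H0 ⇒ log+=4
tell(-8) @ H0 ⇒ log+=-8
H0 returns (0, (4, -8))
H1 returns [(0, (4, -8))]
= [(0, (4, -8))]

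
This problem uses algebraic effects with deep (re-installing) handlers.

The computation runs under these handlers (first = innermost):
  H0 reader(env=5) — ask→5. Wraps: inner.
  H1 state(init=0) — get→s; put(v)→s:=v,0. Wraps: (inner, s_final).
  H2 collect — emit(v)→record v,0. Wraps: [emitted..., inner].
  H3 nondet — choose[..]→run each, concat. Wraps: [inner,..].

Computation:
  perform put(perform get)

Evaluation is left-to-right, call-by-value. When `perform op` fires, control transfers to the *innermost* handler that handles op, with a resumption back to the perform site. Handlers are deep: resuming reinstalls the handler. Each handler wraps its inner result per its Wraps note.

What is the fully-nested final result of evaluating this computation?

Working:
get @ H1 ⇒ 0
put(0) @ H1 ⇒ s:=0
H0 returns 0
H1 returns (0, 0)
H2 returns [(0, 0)]
H3 returns [[(0, 0)]]
= [[(0, 0)]]

Answer: [[(0, 0)]]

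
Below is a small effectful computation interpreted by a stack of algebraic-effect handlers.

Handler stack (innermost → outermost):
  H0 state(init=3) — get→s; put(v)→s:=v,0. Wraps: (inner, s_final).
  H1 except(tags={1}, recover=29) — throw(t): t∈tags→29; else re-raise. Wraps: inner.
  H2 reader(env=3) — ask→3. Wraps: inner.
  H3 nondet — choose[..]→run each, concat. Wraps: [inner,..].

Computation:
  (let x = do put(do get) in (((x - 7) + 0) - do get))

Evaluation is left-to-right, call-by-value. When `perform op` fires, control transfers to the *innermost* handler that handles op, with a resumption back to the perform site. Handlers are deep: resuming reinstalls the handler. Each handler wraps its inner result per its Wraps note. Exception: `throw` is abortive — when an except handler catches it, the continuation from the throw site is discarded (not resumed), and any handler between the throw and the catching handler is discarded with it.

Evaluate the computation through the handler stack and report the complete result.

Evaluation trace:
get @ H0 ⇒ 3
put(3) @ H0 ⇒ s:=3
get @ H0 ⇒ 3
H0 returns (-10, 3)
H1 returns (-10, 3)
H2 returns (-10, 3)
H3 returns [(-10, 3)]
= [(-10, 3)]

Answer: [(-10, 3)]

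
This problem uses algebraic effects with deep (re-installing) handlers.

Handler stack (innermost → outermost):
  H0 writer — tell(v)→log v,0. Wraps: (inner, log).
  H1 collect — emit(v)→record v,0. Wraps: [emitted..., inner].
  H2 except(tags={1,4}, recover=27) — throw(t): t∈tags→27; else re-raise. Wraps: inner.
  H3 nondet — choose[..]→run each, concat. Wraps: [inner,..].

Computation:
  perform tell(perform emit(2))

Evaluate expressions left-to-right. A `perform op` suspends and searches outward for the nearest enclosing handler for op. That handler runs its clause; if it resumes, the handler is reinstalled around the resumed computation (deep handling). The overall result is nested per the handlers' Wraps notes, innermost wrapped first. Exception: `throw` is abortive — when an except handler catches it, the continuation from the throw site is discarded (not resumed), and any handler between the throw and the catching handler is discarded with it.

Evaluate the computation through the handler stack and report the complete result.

Answer: [[2, (0, (0))]]

Working:
emit(2) @ H1 ⇒ out+=2
tell(0) @ H0 ⇒ log+=0
H0 returns (0, (0))
H1 returns [2, (0, (0))]
H2 returns [2, (0, (0))]
H3 returns [[2, (0, (0))]]
= [[2, (0, (0))]]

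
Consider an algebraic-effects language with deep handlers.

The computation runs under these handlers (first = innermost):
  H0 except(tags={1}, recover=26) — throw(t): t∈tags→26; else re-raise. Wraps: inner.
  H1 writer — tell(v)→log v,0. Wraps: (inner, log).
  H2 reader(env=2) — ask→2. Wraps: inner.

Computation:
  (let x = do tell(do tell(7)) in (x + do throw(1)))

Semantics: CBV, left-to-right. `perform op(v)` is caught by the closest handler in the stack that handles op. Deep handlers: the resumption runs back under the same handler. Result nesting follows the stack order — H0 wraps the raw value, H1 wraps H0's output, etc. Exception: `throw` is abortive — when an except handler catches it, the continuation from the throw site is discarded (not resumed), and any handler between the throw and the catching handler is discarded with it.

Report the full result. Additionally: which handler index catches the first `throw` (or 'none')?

Answer: (26, (7, 0)) ; first throw caught by: H0

Working:
tell(7) @ H1 ⇒ log+=7
tell(0) @ H1 ⇒ log+=0
throw(1) @ H0 caught ⇒ 26
H1 returns (26, (7, 0))
H2 returns (26, (7, 0))
= (26, (7, 0))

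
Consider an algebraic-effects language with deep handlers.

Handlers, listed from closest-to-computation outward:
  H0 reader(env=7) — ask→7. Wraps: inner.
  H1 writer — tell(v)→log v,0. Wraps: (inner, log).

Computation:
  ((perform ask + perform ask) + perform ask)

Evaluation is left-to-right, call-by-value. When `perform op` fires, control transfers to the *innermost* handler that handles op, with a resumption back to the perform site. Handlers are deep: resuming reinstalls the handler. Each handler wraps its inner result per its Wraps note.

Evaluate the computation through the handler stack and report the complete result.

Step-by-step:
ask @ H0 ⇒ 7
ask @ H0 ⇒ 7
ask @ H0 ⇒ 7
H0 returns 21
H1 returns (21, ())
= (21, ())

Answer: (21, ())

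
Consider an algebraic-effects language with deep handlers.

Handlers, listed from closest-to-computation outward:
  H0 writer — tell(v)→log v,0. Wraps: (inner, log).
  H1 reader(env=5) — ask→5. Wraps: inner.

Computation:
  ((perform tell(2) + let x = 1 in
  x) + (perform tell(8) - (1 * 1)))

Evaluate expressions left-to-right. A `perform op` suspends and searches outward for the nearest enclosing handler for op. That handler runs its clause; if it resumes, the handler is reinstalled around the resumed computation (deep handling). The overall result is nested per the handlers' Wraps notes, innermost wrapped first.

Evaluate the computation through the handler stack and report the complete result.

Step-by-step:
tell(2) @ H0 ⇒ log+=2
tell(8) @ H0 ⇒ log+=8
H0 returns (0, (2, 8))
H1 returns (0, (2, 8))
= (0, (2, 8))

Answer: (0, (2, 8))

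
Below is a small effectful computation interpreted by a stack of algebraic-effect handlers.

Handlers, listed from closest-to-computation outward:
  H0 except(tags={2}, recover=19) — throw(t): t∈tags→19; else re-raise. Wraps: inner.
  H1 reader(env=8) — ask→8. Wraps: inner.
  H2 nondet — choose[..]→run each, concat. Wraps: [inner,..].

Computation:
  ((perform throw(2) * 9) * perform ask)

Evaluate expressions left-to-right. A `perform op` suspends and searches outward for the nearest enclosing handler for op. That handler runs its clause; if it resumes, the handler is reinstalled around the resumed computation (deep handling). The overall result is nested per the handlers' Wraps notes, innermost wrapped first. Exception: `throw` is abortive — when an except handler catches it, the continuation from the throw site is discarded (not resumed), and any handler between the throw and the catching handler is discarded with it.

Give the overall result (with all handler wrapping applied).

Answer: [19]

Step-by-step:
throw(2) @ H0 caught ⇒ 19
H1 returns 19
H2 returns [19]
= [19]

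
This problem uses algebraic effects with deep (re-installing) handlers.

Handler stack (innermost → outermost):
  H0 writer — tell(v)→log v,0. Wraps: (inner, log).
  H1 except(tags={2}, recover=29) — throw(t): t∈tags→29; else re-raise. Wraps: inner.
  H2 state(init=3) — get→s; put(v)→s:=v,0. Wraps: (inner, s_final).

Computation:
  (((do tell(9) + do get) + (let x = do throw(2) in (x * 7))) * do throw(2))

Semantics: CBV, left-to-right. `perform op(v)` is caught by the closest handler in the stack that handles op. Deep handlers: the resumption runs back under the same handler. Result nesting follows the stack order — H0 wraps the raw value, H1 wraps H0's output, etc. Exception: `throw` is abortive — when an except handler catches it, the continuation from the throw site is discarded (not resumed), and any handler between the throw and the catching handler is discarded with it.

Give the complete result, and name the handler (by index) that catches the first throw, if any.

Working:
tell(9) @ H0 ⇒ log+=9
get @ H2 ⇒ 3
throw(2) @ H1 caught ⇒ 29
H2 returns (29, 3)
= (29, 3)

Answer: (29, 3) ; first throw caught by: H1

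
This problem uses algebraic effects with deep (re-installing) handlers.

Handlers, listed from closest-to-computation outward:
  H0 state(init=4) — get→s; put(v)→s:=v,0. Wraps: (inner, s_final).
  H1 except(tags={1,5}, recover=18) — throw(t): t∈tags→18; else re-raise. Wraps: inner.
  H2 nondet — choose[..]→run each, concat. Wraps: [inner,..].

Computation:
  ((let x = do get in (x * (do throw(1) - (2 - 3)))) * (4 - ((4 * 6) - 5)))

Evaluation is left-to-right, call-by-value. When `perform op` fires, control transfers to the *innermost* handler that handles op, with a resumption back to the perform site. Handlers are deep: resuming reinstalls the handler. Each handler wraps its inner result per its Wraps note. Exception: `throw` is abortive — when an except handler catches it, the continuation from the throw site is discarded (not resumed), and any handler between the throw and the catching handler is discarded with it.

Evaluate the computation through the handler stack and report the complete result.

Answer: [18]

Working:
get @ H0 ⇒ 4
throw(1) @ H1 caught ⇒ 18
H2 returns [18]
= [18]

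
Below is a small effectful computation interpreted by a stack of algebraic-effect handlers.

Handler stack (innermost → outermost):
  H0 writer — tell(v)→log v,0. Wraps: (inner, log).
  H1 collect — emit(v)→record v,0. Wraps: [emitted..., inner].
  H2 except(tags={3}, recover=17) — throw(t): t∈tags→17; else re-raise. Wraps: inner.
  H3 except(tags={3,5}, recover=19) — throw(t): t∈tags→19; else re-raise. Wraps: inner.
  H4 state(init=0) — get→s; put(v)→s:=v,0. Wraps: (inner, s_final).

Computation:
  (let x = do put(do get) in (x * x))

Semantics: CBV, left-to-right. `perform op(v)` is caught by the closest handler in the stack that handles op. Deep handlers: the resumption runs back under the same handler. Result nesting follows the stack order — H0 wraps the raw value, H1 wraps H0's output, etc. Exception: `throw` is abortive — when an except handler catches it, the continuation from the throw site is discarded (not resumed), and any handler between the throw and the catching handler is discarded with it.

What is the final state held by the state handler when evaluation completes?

Answer: 0

Working:
get @ H4 ⇒ 0
put(0) @ H4 ⇒ s:=0
H0 returns (0, ())
H1 returns [(0, ())]
H2 returns [(0, ())]
H3 returns [(0, ())]
H4 returns ([(0, ())], 0)
= ([(0, ())], 0)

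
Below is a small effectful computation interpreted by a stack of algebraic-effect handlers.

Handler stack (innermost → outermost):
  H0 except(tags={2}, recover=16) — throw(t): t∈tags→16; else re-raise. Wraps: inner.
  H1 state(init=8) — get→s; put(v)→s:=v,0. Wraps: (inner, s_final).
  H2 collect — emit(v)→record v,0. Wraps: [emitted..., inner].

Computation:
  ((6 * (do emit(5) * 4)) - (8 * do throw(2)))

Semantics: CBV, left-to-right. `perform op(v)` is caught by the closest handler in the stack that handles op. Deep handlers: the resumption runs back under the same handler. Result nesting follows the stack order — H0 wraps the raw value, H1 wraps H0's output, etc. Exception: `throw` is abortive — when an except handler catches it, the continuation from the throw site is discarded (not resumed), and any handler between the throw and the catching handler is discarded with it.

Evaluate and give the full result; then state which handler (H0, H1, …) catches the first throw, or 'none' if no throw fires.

Evaluation trace:
emit(5) @ H2 ⇒ out+=5
throw(2) @ H0 caught ⇒ 16
H1 returns (16, 8)
H2 returns [5, (16, 8)]
= [5, (16, 8)]

Answer: [5, (16, 8)] ; first throw caught by: H0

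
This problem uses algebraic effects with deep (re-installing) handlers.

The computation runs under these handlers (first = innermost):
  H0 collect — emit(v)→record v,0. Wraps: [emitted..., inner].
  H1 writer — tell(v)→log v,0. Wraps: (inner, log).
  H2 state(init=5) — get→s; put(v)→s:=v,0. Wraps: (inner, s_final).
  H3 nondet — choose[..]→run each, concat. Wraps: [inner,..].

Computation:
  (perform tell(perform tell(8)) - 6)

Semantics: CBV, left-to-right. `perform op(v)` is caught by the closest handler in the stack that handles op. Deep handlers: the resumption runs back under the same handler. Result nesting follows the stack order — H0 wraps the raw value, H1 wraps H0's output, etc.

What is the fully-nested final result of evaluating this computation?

Answer: [(([-6], (8, 0)), 5)]

Working:
tell(8) @ H1 ⇒ log+=8
tell(0) @ H1 ⇒ log+=0
H0 returns [-6]
H1 returns ([-6], (8, 0))
H2 returns (([-6], (8, 0)), 5)
H3 returns [(([-6], (8, 0)), 5)]
= [(([-6], (8, 0)), 5)]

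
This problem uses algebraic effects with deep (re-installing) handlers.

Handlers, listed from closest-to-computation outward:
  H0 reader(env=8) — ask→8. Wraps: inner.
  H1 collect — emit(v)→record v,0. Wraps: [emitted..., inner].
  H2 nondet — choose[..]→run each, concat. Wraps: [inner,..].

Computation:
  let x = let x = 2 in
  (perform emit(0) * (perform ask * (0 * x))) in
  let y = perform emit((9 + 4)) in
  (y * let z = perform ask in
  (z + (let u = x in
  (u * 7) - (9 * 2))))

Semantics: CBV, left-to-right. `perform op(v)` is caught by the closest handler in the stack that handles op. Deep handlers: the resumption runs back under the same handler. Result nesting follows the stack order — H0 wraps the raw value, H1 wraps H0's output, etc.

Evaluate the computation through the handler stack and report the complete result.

Working:
emit(0) @ H1 ⇒ out+=0
ask @ H0 ⇒ 8
emit(13) @ H1 ⇒ out+=13
ask @ H0 ⇒ 8
H0 returns 0
H1 returns [0, 13, 0]
H2 returns [[0, 13, 0]]
= [[0, 13, 0]]

Answer: [[0, 13, 0]]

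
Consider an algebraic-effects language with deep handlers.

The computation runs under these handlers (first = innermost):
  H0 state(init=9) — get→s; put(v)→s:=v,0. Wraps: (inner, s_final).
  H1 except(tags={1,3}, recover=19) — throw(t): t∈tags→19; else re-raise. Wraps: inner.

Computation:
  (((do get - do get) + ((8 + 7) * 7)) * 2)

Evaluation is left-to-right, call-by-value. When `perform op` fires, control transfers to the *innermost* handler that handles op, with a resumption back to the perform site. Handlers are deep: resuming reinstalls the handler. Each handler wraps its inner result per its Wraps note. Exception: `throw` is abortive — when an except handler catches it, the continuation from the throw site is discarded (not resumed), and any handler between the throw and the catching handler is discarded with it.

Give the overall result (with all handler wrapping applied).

Answer: (210, 9)

Step-by-step:
get @ H0 ⇒ 9
get @ H0 ⇒ 9
H0 returns (210, 9)
H1 returns (210, 9)
= (210, 9)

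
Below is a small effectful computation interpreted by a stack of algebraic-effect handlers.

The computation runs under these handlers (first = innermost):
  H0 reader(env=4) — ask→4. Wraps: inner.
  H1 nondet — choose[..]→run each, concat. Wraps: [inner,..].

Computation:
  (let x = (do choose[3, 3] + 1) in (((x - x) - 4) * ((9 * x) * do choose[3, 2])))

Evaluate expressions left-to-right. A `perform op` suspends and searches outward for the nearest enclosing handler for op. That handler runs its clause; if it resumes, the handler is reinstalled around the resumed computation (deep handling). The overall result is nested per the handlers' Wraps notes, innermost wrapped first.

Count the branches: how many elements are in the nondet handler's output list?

Working:
choose[3, 3] @ H1
  branch[0] choose=3:
    choose[3, 2] @ H1
      branch[0] choose=3:
        H0 returns -432
        H1 returns [-432]
      branch[1] choose=2:
        H0 returns -288
        H1 returns [-288]
  branch[1] choose=3:
    choose[3, 2] @ H1
      branch[0] choose=3:
        H0 returns -432
        H1 returns [-432]
      branch[1] choose=2:
        H0 returns -288
        H1 returns [-288]
= [-432, -288, -432, -288]

Answer: 4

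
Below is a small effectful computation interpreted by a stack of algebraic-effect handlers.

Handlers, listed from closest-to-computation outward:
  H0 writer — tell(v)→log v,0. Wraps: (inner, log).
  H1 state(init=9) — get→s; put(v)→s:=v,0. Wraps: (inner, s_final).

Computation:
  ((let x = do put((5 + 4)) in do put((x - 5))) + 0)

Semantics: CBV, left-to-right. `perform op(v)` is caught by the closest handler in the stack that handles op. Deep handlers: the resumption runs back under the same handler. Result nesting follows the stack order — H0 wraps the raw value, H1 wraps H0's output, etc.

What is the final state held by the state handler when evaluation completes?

Answer: -5

Step-by-step:
put(9) @ H1 ⇒ s:=9
put(-5) @ H1 ⇒ s:=-5
H0 returns (0, ())
H1 returns ((0, ()), -5)
= ((0, ()), -5)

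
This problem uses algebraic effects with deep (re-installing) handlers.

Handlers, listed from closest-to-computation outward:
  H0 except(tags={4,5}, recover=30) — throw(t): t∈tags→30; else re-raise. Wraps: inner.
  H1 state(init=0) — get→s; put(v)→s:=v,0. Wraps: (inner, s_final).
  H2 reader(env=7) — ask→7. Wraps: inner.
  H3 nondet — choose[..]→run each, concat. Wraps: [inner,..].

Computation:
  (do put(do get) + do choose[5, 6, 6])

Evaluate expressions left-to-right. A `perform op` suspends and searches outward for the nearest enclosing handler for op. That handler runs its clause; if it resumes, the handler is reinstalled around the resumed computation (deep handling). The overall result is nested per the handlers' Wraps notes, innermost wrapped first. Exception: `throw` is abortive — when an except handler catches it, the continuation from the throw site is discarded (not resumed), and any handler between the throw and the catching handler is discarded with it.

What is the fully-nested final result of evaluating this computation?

Evaluation trace:
get @ H1 ⇒ 0
put(0) @ H1 ⇒ s:=0
choose[5, 6, 6] @ H3
  branch[0] choose=5:
    H0 returns 5
    H1 returns (5, 0)
    H2 returns (5, 0)
    H3 returns [(5, 0)]
  branch[1] choose=6:
    H0 returns 6
    H1 returns (6, 0)
    H2 returns (6, 0)
    H3 returns [(6, 0)]
  branch[2] choose=6:
    H0 returns 6
    H1 returns (6, 0)
    H2 returns (6, 0)
    H3 returns [(6, 0)]
= [(5, 0), (6, 0), (6, 0)]

Answer: [(5, 0), (6, 0), (6, 0)]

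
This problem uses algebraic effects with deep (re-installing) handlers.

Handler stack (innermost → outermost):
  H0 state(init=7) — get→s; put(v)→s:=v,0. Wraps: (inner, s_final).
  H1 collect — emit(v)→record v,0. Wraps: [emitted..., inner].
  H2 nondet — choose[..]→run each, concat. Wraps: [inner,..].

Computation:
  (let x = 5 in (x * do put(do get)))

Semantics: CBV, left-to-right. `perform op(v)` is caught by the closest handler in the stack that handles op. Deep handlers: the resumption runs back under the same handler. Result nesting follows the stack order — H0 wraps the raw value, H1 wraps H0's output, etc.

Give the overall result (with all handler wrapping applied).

Answer: [[(0, 7)]]

Working:
get @ H0 ⇒ 7
put(7) @ H0 ⇒ s:=7
H0 returns (0, 7)
H1 returns [(0, 7)]
H2 returns [[(0, 7)]]
= [[(0, 7)]]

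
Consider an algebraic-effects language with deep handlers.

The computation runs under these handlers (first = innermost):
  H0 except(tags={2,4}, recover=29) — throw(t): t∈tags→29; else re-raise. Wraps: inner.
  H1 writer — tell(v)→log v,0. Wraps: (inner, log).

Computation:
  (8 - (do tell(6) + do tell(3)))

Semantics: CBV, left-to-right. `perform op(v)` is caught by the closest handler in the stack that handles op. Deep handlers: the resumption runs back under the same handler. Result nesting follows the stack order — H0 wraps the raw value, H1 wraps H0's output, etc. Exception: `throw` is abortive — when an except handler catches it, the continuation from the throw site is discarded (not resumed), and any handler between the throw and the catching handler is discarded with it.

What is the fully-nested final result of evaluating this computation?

Working:
tell(6) @ H1 ⇒ log+=6
tell(3) @ H1 ⇒ log+=3
H0 returns 8
H1 returns (8, (6, 3))
= (8, (6, 3))

Answer: (8, (6, 3))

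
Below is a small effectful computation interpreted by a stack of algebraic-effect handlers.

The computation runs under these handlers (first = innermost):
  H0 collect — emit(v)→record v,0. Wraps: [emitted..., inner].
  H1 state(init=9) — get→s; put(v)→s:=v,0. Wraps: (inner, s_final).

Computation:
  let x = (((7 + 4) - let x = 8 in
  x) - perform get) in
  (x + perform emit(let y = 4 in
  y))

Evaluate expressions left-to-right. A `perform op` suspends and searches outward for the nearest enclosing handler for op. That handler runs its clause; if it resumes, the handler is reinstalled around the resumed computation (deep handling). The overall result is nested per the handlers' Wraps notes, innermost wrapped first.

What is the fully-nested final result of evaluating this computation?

Answer: ([4, -6], 9)

Working:
get @ H1 ⇒ 9
emit(4) @ H0 ⇒ out+=4
H0 returns [4, -6]
H1 returns ([4, -6], 9)
= ([4, -6], 9)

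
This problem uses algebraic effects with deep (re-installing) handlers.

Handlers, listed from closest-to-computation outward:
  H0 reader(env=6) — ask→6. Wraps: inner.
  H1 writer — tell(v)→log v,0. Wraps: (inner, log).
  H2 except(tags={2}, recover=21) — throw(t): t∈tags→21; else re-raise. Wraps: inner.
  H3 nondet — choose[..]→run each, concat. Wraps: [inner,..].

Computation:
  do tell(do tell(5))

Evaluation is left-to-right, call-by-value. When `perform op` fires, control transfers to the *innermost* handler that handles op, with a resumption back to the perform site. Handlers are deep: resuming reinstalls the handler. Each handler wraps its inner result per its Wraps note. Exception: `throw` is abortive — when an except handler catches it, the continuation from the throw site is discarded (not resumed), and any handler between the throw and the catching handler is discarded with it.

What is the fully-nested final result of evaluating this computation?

Evaluation trace:
tell(5) @ H1 ⇒ log+=5
tell(0) @ H1 ⇒ log+=0
H0 returns 0
H1 returns (0, (5, 0))
H2 returns (0, (5, 0))
H3 returns [(0, (5, 0))]
= [(0, (5, 0))]

Answer: [(0, (5, 0))]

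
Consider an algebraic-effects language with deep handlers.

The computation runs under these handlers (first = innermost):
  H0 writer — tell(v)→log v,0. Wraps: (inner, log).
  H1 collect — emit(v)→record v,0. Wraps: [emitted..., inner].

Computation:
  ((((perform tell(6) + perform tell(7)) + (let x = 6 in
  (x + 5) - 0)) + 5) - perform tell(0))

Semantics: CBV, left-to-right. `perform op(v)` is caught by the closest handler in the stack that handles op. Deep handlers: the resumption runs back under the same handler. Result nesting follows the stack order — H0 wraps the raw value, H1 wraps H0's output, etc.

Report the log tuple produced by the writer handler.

Answer: (6, 7, 0)

Evaluation trace:
tell(6) @ H0 ⇒ log+=6
tell(7) @ H0 ⇒ log+=7
tell(0) @ H0 ⇒ log+=0
H0 returns (16, (6, 7, 0))
H1 returns [(16, (6, 7, 0))]
= [(16, (6, 7, 0))]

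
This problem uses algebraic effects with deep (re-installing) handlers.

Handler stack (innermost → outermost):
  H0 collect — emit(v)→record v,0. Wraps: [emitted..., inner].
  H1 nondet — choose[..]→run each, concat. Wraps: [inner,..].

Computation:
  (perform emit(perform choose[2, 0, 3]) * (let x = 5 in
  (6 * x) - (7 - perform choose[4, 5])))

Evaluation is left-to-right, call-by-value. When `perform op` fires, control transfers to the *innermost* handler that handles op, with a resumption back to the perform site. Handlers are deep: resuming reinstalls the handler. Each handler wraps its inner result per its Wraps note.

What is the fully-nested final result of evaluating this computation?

Evaluation trace:
choose[2, 0, 3] @ H1
  branch[0] choose=2:
    emit(2) @ H0 ⇒ out+=2
    choose[4, 5] @ H1
      branch[0] choose=4:
        H0 returns [2, 0]
        H1 returns [[2, 0]]
      branch[1] choose=5:
        H0 returns [2, 0]
        H1 returns [[2, 0]]
  branch[1] choose=0:
    emit(0) @ H0 ⇒ out+=0
    choose[4, 5] @ H1
      branch[0] choose=4:
        H0 returns [0, 0]
        H1 returns [[0, 0]]
      branch[1] choose=5:
        H0 returns [0, 0]
        H1 returns [[0, 0]]
  branch[2] choose=3:
    emit(3) @ H0 ⇒ out+=3
    choose[4, 5] @ H1
      branch[0] choose=4:
        H0 returns [3, 0]
        H1 returns [[3, 0]]
      branch[1] choose=5:
        H0 returns [3, 0]
        H1 returns [[3, 0]]
= [[2, 0], [2, 0], [0, 0], [0, 0], [3, 0], [3, 0]]

Answer: [[2, 0], [2, 0], [0, 0], [0, 0], [3, 0], [3, 0]]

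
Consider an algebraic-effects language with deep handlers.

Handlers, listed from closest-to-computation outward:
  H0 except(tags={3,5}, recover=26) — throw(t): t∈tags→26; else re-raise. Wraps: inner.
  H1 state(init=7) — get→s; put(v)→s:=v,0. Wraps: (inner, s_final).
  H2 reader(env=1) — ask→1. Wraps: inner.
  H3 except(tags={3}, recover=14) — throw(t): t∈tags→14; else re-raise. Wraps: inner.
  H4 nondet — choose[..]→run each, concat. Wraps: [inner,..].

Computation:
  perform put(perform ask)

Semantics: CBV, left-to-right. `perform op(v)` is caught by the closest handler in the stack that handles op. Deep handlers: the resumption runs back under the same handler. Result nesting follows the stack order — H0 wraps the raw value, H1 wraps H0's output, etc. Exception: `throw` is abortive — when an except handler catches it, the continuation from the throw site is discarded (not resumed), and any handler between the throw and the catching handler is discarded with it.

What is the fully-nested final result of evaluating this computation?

Answer: [(0, 1)]

Working:
ask @ H2 ⇒ 1
put(1) @ H1 ⇒ s:=1
H0 returns 0
H1 returns (0, 1)
H2 returns (0, 1)
H3 returns (0, 1)
H4 returns [(0, 1)]
= [(0, 1)]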